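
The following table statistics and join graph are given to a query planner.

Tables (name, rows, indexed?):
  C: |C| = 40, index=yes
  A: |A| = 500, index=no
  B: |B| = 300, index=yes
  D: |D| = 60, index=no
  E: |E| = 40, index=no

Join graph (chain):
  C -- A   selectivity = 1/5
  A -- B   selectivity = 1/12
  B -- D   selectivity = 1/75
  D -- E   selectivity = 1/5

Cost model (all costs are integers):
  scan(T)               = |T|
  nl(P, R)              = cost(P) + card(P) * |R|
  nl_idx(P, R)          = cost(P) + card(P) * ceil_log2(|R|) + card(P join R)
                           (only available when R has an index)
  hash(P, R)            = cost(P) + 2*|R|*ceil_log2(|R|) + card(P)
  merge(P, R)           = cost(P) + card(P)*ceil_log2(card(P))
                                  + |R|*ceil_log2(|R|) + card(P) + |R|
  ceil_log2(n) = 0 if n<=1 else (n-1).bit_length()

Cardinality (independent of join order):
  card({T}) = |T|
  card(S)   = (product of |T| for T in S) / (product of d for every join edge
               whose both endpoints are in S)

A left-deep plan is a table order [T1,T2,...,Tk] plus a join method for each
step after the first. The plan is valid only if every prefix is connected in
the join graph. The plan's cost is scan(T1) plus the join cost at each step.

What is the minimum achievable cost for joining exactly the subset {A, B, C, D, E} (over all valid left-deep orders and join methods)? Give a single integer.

Selinger DP over subsets of {A,B,C,D,E}:
  {C}: scan cost=40, card=40
  {A}: scan cost=500, card=500
  {B}: scan cost=300, card=300
  {D}: scan cost=60, card=60
  {E}: scan cost=40, card=40
  {AC}: card=4000; try (C,hash)→1480, (A,merge)→5320, (C,merge)→5780, (C,nl_idx)→7500, (A,hash)→9080, (A,nl)→20040 …(+1); best=1480 via (C,hash)
  {AB}: card=12500; try (B,hash)→6400, (A,merge)→8300, (B,merge)→8500, (A,hash)→9600, (B,nl_idx)→17500, (A,nl)→150300 …(+1); best=6400 via (B,hash)
  {BD}: card=240; try (B,nl_idx)→840, (D,hash)→1320, (B,merge)→3480, (D,merge)→3720, (B,hash)→5520, (B,nl)→18060 …(+1); best=840 via (B,nl_idx)
  {DE}: card=480; try (E,hash)→600, (D,merge)→740, (E,merge)→760, (D,hash)→800, (D,nl)→2440, (E,nl)→2460; best=600 via (E,hash)
  {ABC}: card=100000; try (B,hash)→10880, (C,hash)→19380, (B,merge)→56480, (B,nl_idx)→137480, (C,nl_idx)→181400, (C,merge)→194180 …(+2); best=10880 via (B,hash)
  {ABD}: card=10000; try (A,merge)→8000, (A,hash)→10080, (D,hash)→19620, (A,nl)→120840, (D,merge)→194320, (D,nl)→756400; best=8000 via (A,merge)
  {BDE}: card=1920; try (E,hash)→1560, (E,merge)→3280, (B,hash)→6480, (B,nl_idx)→6840, (B,merge)→8400, (E,nl)→10440 …(+1); best=1560 via (E,hash)
  {ABCD}: card=80000; try (C,hash)→18480, (D,hash)→111600, (C,nl_idx)→148000, (C,merge)→158280, (C,nl)→408000, (D,merge)→1811300 …(+1); best=18480 via (C,hash)
  {ABDE}: card=80000; try (A,hash)→12480, (E,hash)→18480, (A,merge)→29600, (E,merge)→158280, (E,nl)→408000, (A,nl)→961560; best=12480 via (A,hash)
  {ABCDE}: card=640000; try (C,hash)→92960, (E,hash)→98960, (C,nl_idx)→1132480, (C,merge)→1452760, (E,merge)→1458760, (C,nl)→3212480 …(+1); best=92960 via (C,hash)

92960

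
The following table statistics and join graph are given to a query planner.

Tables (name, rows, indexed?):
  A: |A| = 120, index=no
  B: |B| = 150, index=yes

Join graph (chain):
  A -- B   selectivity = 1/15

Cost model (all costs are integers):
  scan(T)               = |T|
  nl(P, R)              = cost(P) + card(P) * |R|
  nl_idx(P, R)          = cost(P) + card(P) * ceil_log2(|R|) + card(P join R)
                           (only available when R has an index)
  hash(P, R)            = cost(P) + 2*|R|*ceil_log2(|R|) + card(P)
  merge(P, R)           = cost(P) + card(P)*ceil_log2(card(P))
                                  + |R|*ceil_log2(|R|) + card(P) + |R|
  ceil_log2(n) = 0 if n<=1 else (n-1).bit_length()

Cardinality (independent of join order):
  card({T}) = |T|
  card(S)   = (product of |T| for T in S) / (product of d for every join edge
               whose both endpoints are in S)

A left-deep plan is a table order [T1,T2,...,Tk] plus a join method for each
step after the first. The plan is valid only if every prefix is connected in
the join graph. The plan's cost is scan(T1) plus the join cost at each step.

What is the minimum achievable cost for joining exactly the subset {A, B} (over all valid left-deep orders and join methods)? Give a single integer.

1980

Selinger DP over subsets of {A,B}:
  {A}: scan cost=120, card=120
  {B}: scan cost=150, card=150
  {AB}: card=1200; try (A,hash)→1980, (B,nl_idx)→2280, (B,merge)→2430, (A,merge)→2460, (B,hash)→2640, (B,nl)→18120 …(+1); best=1980 via (A,hash)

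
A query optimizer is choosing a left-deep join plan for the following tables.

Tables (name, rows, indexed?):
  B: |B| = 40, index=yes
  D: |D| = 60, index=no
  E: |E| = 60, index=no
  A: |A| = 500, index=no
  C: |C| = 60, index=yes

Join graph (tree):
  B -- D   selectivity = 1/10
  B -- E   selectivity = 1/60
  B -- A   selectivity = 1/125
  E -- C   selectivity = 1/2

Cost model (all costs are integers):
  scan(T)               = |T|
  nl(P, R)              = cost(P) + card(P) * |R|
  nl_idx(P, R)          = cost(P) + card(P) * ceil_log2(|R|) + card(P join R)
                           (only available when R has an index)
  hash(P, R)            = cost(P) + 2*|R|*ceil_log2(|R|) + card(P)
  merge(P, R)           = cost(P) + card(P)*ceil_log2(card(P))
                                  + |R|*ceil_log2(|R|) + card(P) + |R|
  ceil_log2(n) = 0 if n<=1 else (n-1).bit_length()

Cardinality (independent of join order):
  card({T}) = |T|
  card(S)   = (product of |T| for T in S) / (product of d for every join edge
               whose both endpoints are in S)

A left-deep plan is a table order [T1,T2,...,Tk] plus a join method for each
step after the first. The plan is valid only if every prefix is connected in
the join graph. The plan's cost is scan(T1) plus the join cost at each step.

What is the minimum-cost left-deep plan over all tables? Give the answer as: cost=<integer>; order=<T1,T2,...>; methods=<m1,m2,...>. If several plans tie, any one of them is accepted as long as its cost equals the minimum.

Selinger DP (subsets sized 1..n):
  {B}: scan cost=40, card=40
  {D}: scan cost=60, card=60
  {E}: scan cost=60, card=60
  {A}: scan cost=500, card=500
  {C}: scan cost=60, card=60
  {BD}: card=240; try (B,hash)→600, (B,nl_idx)→660, (D,merge)→740, (B,merge)→760, (D,hash)→800, (D,nl)→2440 …(+1); best=600 via (B,hash)
  {BE}: card=40; try (B,nl_idx)→460, (B,hash)→600, (E,merge)→740, (B,merge)→760, (E,hash)→800, (E,nl)→2440 …(+1); best=460 via (B,nl_idx)
  {AB}: card=160; try (B,hash)→1480, (B,nl_idx)→3660, (A,merge)→5320, (B,merge)→5780, (A,hash)→9080, (A,nl)→20040 …(+1); best=1480 via (B,hash)
  {CE}: card=1800; try (E,hash)→840, (C,hash)→840, (E,merge)→900, (C,merge)→900, (C,nl_idx)→2220, (E,nl)→3660 …(+1); best=840 via (E,hash)
  {BDE}: card=240; try (D,merge)→1160, (D,hash)→1220, (E,hash)→1560, (D,nl)→2860, (E,merge)→3180, (E,nl)→15000; best=1160 via (D,merge)
  {ABD}: card=960; try (D,hash)→2360, (D,merge)→3340, (A,merge)→7760, (A,hash)→9840, (D,nl)→11080, (A,nl)→120600; best=2360 via (D,hash)
  {ABE}: card=160; try (E,hash)→2360, (E,merge)→3340, (A,merge)→5740, (A,hash)→9500, (E,nl)→11080, (A,nl)→20460; best=2360 via (E,hash)
  {BCE}: card=1200; try (C,merge)→1160, (C,hash)→1220, (C,nl_idx)→1900, (C,nl)→2860, (B,hash)→3120, (B,nl_idx)→12840 …(+2); best=1160 via (C,merge)
  {ABDE}: card=960; try (D,hash)→3240, (E,hash)→4040, (D,merge)→4220, (A,merge)→8320, (A,hash)→10400, (D,nl)→11960 …(+3); best=3240 via (D,hash)
  {BCDE}: card=7200; try (C,hash)→2120, (D,hash)→3080, (C,merge)→3740, (C,nl_idx)→9800, (C,nl)→15560, (D,merge)→15980 …(+1); best=2120 via (C,hash)
  {ABCE}: card=4800; try (C,hash)→3240, (C,merge)→4220, (C,nl_idx)→8120, (A,hash)→11360, (C,nl)→11960, (A,merge)→20560 …(+1); best=3240 via (C,hash)
  {ABCDE}: card=28800; try (C,hash)→4920, (D,hash)→8760, (C,merge)→14220, (A,hash)→18320, (C,nl_idx)→37800, (C,nl)→60840 …(+4); best=4920 via (C,hash)

cost=4920; order=A,B,E,D,C; methods=hash,hash,hash,hash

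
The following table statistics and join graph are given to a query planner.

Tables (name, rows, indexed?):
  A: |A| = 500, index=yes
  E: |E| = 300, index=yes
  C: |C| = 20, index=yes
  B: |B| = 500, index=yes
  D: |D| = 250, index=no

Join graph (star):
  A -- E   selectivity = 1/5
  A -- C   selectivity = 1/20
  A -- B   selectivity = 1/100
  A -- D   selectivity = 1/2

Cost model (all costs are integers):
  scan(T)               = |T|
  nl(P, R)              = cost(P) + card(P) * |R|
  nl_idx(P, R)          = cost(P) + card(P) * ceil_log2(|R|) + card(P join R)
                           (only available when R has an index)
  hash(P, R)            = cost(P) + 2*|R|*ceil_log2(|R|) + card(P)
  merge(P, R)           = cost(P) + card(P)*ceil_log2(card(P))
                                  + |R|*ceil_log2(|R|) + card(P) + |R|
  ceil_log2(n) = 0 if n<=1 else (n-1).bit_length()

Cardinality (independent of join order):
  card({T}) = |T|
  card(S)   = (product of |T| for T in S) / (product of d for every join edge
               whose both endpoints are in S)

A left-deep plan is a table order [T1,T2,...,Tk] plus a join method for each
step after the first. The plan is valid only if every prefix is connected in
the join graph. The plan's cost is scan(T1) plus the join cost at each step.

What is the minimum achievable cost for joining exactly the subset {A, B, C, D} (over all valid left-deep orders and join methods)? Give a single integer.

Selinger DP over subsets of {A,B,C,D}:
  {A}: scan cost=500, card=500
  {C}: scan cost=20, card=20
  {B}: scan cost=500, card=500
  {D}: scan cost=250, card=250
  {AC}: card=500; try (A,nl_idx)→700, (C,hash)→1200, (C,nl_idx)→3500, (A,merge)→5140, (C,merge)→5620, (A,hash)→9040 …(+2); best=700 via (A,nl_idx)
  {AB}: card=2500; try (B,nl_idx)→7500, (A,nl_idx)→7500, (B,hash)→10000, (A,hash)→10000, (B,merge)→10500, (A,merge)→10500 …(+2); best=7500 via (B,nl_idx)
  {AD}: card=62500; try (D,hash)→5000, (A,merge)→7500, (D,merge)→7750, (A,hash)→9500, (A,nl_idx)→65000, (A,nl)→125250 …(+1); best=5000 via (D,hash)
  {ABC}: card=2500; try (B,nl_idx)→7700, (C,hash)→10200, (B,hash)→10200, (B,merge)→10700, (C,nl_idx)→22500, (C,merge)→40120 …(+2); best=7700 via (B,nl_idx)
  {ACD}: card=62500; try (D,hash)→5200, (D,merge)→7950, (C,hash)→67700, (D,nl)→125700, (C,nl_idx)→380000, (C,merge)→1067620 …(+1); best=5200 via (D,hash)
  {ABD}: card=312500; try (D,hash)→14000, (D,merge)→42250, (B,hash)→76500, (D,nl)→632500, (B,nl_idx)→880000, (B,merge)→1072500 …(+1); best=14000 via (D,hash)
  {ABCD}: card=312500; try (D,hash)→14200, (D,merge)→42450, (B,hash)→76700, (C,hash)→326700, (D,nl)→632700, (B,nl_idx)→880200 …(+5); best=14200 via (D,hash)

14200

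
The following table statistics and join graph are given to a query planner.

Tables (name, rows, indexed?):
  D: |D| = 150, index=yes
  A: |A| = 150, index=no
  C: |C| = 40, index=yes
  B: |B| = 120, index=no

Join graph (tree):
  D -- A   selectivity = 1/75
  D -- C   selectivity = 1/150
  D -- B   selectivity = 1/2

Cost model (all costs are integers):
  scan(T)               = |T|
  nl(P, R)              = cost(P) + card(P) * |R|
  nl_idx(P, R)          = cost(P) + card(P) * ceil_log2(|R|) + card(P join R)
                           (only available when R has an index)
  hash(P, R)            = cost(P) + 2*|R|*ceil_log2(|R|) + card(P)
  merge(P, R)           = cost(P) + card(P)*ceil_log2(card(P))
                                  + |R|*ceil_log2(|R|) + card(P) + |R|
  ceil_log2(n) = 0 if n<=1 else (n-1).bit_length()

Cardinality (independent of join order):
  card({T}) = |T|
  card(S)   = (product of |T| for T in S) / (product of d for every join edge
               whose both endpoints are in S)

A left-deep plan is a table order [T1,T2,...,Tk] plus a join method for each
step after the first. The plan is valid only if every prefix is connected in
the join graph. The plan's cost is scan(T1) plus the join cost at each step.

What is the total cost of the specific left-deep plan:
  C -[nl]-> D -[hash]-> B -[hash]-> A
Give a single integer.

step 1: scan C: cost=40, card=40
step 2: join D via nl
    card(P join D) = 40*150/(150) = 40
    cost = 40 + 40*150 = 6040
step 3: join B via hash
    card(P join B) = 40*120/(2) = 2400
    cost = 6040 + 2*120*7 + 40 = 7760
step 4: join A via hash
    card(P join A) = 2400*150/(75) = 4800
    cost = 7760 + 2*150*8 + 2400 = 12560

12560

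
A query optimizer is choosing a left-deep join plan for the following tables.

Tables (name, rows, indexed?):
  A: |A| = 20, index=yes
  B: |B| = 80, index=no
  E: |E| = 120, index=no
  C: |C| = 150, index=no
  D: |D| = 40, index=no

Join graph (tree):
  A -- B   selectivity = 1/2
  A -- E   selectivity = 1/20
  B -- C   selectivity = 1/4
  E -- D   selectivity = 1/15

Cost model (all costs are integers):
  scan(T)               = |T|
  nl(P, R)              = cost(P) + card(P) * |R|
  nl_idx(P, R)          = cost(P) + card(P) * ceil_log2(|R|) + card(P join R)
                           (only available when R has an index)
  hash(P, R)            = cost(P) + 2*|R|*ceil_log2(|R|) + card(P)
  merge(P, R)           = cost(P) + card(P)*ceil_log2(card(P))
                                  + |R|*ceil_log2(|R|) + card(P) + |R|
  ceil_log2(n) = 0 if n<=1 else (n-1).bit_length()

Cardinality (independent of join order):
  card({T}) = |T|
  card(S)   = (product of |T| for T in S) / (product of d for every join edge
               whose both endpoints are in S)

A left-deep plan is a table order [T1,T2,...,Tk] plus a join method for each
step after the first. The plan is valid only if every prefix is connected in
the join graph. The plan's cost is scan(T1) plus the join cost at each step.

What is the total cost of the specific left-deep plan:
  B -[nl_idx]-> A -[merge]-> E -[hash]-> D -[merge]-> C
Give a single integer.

step 1: scan B: cost=80, card=80
step 2: join A via nl_idx
    card(P join A) = 80*20/(2) = 800
    cost = 80 + 80*5 + 800 = 1280
step 3: join E via merge
    card(P join E) = 800*120/(20) = 4800
    cost = 1280 + 800*10 + 120*7 + 800 + 120 = 11040
step 4: join D via hash
    card(P join D) = 4800*40/(15) = 12800
    cost = 11040 + 2*40*6 + 4800 = 16320
step 5: join C via merge
    card(P join C) = 12800*150/(4) = 480000
    cost = 16320 + 12800*14 + 150*8 + 12800 + 150 = 209670

209670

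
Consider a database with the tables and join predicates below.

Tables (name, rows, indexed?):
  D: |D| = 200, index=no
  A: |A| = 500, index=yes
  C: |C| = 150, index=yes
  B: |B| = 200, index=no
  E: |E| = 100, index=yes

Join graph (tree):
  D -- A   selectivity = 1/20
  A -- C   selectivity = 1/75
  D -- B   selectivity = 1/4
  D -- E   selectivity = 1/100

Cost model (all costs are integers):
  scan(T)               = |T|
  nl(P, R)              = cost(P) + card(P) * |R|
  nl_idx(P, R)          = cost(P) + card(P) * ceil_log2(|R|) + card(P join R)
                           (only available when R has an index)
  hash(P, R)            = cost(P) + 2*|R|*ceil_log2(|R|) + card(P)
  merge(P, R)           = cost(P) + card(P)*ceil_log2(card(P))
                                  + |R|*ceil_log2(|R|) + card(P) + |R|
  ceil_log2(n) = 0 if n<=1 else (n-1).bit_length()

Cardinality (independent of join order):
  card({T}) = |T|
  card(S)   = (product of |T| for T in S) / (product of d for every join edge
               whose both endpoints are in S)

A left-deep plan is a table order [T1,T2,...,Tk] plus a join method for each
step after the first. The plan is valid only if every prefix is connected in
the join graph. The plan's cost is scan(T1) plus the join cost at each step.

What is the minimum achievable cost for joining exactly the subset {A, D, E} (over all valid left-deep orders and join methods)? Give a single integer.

8600

Selinger DP over subsets of {A,D,E}:
  {D}: scan cost=200, card=200
  {A}: scan cost=500, card=500
  {E}: scan cost=100, card=100
  {AD}: card=5000; try (D,hash)→4200, (A,merge)→7000, (A,nl_idx)→7000, (D,merge)→7300, (A,hash)→9400, (A,nl)→100200 …(+1); best=4200 via (D,hash)
  {DE}: card=200; try (E,hash)→1800, (E,nl_idx)→1800, (D,merge)→2700, (E,merge)→2800, (D,hash)→3400, (D,nl)→20100 …(+1); best=1800 via (E,hash)
  {ADE}: card=5000; try (A,merge)→8600, (A,nl_idx)→8600, (E,hash)→10600, (A,hash)→11000, (E,nl_idx)→44200, (E,merge)→75000 …(+2); best=8600 via (A,merge)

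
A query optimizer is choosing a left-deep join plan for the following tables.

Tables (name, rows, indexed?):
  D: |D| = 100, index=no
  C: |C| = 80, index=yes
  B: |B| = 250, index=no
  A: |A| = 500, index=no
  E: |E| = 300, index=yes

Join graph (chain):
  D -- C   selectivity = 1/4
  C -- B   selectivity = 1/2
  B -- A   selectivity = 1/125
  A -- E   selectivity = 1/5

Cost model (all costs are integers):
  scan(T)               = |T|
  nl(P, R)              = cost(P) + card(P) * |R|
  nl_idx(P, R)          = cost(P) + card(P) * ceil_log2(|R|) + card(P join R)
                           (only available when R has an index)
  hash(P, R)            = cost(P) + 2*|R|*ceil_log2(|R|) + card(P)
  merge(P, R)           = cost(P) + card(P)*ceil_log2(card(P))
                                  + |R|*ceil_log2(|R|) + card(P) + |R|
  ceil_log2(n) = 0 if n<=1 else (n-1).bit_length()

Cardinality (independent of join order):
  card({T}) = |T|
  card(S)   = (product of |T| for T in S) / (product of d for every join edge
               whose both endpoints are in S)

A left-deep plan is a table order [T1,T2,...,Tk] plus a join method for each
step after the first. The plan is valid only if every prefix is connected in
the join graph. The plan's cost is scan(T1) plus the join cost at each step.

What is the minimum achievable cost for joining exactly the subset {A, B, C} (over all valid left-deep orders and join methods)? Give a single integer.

7120

Selinger DP over subsets of {A,B,C}:
  {C}: scan cost=80, card=80
  {B}: scan cost=250, card=250
  {A}: scan cost=500, card=500
  {BC}: card=10000; try (C,hash)→1620, (B,merge)→2970, (C,merge)→3140, (B,hash)→4160, (C,nl_idx)→12000, (B,nl)→20080 …(+1); best=1620 via (C,hash)
  {AB}: card=1000; try (B,hash)→5000, (A,merge)→7500, (B,merge)→7750, (A,hash)→9500, (A,nl)→125250, (B,nl)→125500; best=5000 via (B,hash)
  {ABC}: card=40000; try (C,hash)→7120, (C,merge)→16640, (A,hash)→20620, (C,nl_idx)→52000, (C,nl)→85000, (A,merge)→156620 …(+1); best=7120 via (C,hash)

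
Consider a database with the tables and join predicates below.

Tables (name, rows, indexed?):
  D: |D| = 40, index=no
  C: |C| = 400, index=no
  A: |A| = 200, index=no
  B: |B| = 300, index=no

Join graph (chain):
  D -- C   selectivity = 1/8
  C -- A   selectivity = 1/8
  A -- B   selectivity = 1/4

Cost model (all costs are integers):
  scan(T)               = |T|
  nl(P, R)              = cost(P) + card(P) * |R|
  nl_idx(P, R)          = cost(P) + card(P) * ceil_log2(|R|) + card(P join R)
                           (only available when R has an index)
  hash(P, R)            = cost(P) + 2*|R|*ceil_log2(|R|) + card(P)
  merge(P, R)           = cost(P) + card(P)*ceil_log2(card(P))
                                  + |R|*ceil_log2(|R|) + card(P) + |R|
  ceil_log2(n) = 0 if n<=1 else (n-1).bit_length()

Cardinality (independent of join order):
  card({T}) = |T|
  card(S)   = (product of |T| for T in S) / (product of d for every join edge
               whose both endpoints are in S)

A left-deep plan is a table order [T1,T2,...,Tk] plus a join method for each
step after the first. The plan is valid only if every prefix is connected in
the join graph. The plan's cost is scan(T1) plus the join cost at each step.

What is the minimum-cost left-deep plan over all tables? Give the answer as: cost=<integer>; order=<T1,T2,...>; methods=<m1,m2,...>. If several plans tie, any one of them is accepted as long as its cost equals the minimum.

cost=61880; order=C,D,A,B; methods=hash,hash,hash

Selinger DP (subsets sized 1..n):
  {D}: scan cost=40, card=40
  {C}: scan cost=400, card=400
  {A}: scan cost=200, card=200
  {B}: scan cost=300, card=300
  {CD}: card=2000; try (D,hash)→1280, (C,merge)→4320, (D,merge)→4680, (C,hash)→7280, (C,nl)→16040, (D,nl)→16400; best=1280 via (D,hash)
  {AC}: card=10000; try (A,hash)→4000, (C,merge)→6000, (A,merge)→6200, (C,hash)→7600, (C,nl)→80200, (A,nl)→80400; best=4000 via (A,hash)
  {AB}: card=15000; try (A,hash)→3800, (B,merge)→5000, (A,merge)→5100, (B,hash)→5800, (B,nl)→60200, (A,nl)→60300; best=3800 via (A,hash)
  {ACD}: card=50000; try (A,hash)→6480, (D,hash)→14480, (A,merge)→27080, (D,merge)→154280, (A,nl)→401280, (D,nl)→404000; best=6480 via (A,hash)
  {ABC}: card=750000; try (B,hash)→19400, (C,hash)→26000, (B,merge)→157000, (C,merge)→232800, (B,nl)→3004000, (C,nl)→6003800; best=19400 via (B,hash)
  {ABCD}: card=3750000; try (B,hash)→61880, (D,hash)→769880, (B,merge)→859480, (B,nl)→15006480, (D,merge)→15769680, (D,nl)→30019400; best=61880 via (B,hash)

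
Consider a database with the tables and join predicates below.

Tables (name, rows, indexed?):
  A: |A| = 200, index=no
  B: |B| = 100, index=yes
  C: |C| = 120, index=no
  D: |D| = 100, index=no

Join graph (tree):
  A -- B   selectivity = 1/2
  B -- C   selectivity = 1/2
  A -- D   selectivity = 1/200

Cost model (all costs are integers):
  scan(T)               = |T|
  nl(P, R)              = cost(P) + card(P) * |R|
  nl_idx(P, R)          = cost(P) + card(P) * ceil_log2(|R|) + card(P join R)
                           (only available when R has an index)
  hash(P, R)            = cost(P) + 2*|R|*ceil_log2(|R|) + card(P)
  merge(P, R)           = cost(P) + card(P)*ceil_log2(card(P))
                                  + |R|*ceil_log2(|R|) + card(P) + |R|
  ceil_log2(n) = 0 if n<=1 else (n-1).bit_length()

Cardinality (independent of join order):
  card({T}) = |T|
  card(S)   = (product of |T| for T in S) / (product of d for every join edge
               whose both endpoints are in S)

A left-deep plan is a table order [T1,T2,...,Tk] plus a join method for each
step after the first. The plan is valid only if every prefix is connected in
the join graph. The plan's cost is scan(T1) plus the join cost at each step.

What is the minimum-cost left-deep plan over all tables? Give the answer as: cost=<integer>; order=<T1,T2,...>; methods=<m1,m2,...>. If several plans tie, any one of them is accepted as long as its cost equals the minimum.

cost=9980; order=A,D,B,C; methods=hash,hash,hash

Selinger DP (subsets sized 1..n):
  {A}: scan cost=200, card=200
  {B}: scan cost=100, card=100
  {C}: scan cost=120, card=120
  {D}: scan cost=100, card=100
  {AB}: card=10000; try (B,hash)→1800, (A,merge)→2700, (B,merge)→2800, (A,hash)→3400, (B,nl_idx)→11600, (A,nl)→20100 …(+1); best=1800 via (B,hash)
  {AD}: card=100; try (D,hash)→1800, (A,merge)→2700, (D,merge)→2800, (A,hash)→3400, (A,nl)→20100, (D,nl)→20200; best=1800 via (D,hash)
  {BC}: card=6000; try (B,hash)→1640, (C,merge)→1860, (C,hash)→1880, (B,merge)→1880, (B,nl_idx)→6960, (C,nl)→12100 …(+1); best=1640 via (B,hash)
  {ABC}: card=600000; try (A,hash)→10840, (C,hash)→13480, (A,merge)→87440, (C,merge)→152760, (A,nl)→1201640, (C,nl)→1201800; best=10840 via (A,hash)
  {ABD}: card=5000; try (B,hash)→3300, (B,merge)→3400, (B,nl_idx)→7500, (B,nl)→11800, (D,hash)→13200, (D,merge)→152600 …(+1); best=3300 via (B,hash)
  {ABCD}: card=300000; try (C,hash)→9980, (C,merge)→74260, (C,nl)→603300, (D,hash)→612240, (D,merge)→12611640, (D,nl)→60010840; best=9980 via (C,hash)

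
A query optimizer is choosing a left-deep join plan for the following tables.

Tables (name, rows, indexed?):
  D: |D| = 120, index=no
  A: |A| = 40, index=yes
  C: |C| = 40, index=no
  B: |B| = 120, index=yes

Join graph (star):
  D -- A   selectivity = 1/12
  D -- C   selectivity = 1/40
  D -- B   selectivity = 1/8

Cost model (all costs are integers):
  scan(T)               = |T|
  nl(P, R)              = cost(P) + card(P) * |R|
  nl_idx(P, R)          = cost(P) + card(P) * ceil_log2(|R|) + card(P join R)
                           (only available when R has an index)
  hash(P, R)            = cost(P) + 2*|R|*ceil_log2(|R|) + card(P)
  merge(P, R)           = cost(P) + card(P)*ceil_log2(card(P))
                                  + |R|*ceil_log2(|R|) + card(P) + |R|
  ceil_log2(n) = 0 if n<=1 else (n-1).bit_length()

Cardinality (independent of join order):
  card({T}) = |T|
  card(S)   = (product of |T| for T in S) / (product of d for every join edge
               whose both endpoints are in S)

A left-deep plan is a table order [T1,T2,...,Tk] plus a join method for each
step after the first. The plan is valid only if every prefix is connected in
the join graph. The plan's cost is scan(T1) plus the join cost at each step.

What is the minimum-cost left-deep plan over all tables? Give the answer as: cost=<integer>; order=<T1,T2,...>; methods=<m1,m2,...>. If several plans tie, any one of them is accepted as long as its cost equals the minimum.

Selinger DP (subsets sized 1..n):
  {D}: scan cost=120, card=120
  {A}: scan cost=40, card=40
  {C}: scan cost=40, card=40
  {B}: scan cost=120, card=120
  {AD}: card=400; try (A,hash)→720, (A,nl_idx)→1240, (D,merge)→1280, (A,merge)→1360, (D,hash)→1760, (D,nl)→4840 …(+1); best=720 via (A,hash)
  {CD}: card=120; try (C,hash)→720, (D,merge)→1280, (C,merge)→1360, (D,hash)→1760, (D,nl)→4840, (C,nl)→4920; best=720 via (C,hash)
  {BD}: card=1800; try (D,hash)→1920, (B,hash)→1920, (D,merge)→2040, (B,merge)→2040, (B,nl_idx)→2760, (D,nl)→14520 …(+1); best=1920 via (D,hash)
  {ACD}: card=400; try (A,hash)→1320, (C,hash)→1600, (A,nl_idx)→1840, (A,merge)→1960, (C,merge)→5000, (A,nl)→5520 …(+1); best=1320 via (A,hash)
  {ABD}: card=6000; try (B,hash)→2800, (A,hash)→4200, (B,merge)→5680, (B,nl_idx)→9520, (A,nl_idx)→18720, (A,merge)→23800 …(+2); best=2800 via (B,hash)
  {BCD}: card=1800; try (B,hash)→2520, (B,merge)→2640, (B,nl_idx)→3360, (C,hash)→4200, (B,nl)→15120, (C,merge)→23800 …(+1); best=2520 via (B,hash)
  {ABCD}: card=6000; try (B,hash)→3400, (A,hash)→4800, (B,merge)→6280, (C,hash)→9280, (B,nl_idx)→10120, (A,nl_idx)→19320 …(+5); best=3400 via (B,hash)

cost=3400; order=D,C,A,B; methods=hash,hash,hash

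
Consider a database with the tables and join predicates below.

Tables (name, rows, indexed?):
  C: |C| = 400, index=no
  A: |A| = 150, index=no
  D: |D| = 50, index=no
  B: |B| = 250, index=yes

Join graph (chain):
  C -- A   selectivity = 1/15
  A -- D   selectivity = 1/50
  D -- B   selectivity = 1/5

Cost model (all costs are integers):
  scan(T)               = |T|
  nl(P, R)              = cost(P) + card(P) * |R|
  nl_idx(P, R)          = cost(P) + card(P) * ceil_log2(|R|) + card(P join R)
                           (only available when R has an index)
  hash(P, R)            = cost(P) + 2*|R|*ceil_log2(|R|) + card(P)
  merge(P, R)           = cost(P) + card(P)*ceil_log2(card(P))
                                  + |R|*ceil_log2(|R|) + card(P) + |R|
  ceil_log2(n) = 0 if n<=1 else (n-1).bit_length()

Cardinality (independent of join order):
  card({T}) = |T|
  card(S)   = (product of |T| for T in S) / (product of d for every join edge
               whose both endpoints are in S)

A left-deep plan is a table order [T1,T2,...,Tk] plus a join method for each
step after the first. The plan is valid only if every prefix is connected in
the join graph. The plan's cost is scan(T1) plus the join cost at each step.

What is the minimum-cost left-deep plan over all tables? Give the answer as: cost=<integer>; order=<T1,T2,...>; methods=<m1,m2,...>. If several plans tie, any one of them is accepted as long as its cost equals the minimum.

cost=14250; order=A,D,C,B; methods=hash,merge,hash

Selinger DP (subsets sized 1..n):
  {C}: scan cost=400, card=400
  {A}: scan cost=150, card=150
  {D}: scan cost=50, card=50
  {B}: scan cost=250, card=250
  {AC}: card=4000; try (A,hash)→3200, (C,merge)→5500, (A,merge)→5750, (C,hash)→7500, (C,nl)→60150, (A,nl)→60400; best=3200 via (A,hash)
  {AD}: card=150; try (D,hash)→900, (A,merge)→1750, (D,merge)→1850, (A,hash)→2500, (A,nl)→7550, (D,nl)→7650; best=900 via (D,hash)
  {BD}: card=2500; try (D,hash)→1100, (B,merge)→2650, (D,merge)→2850, (B,nl_idx)→2950, (B,hash)→4100, (B,nl)→12550 …(+1); best=1100 via (D,hash)
  {ACD}: card=4000; try (C,merge)→6250, (D,hash)→7800, (C,hash)→8250, (D,merge)→55550, (C,nl)→60900, (D,nl)→203200; best=6250 via (C,merge)
  {ABD}: card=7500; try (B,merge)→4500, (B,hash)→5050, (A,hash)→6000, (B,nl_idx)→9600, (A,merge)→34950, (B,nl)→38400 …(+1); best=4500 via (B,merge)
  {ABCD}: card=200000; try (B,hash)→14250, (C,hash)→19200, (B,merge)→60500, (C,merge)→113500, (B,nl_idx)→238250, (B,nl)→1006250 …(+1); best=14250 via (B,hash)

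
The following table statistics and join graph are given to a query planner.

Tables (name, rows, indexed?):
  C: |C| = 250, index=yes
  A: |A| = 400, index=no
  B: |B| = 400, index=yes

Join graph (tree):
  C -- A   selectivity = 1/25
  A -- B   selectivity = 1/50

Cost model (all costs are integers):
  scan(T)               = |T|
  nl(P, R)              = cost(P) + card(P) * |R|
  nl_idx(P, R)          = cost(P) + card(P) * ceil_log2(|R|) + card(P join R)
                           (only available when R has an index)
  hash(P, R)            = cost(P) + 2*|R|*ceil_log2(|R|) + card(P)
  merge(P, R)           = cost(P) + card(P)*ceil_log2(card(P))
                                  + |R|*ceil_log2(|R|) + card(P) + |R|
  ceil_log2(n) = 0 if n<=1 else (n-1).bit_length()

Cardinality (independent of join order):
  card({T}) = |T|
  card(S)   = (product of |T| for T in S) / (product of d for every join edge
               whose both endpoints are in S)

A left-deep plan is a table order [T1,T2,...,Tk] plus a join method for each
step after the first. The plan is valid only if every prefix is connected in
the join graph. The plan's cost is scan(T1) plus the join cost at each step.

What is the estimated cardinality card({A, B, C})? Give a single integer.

32000

Tables in S: A(400), B(400), C(250)
Edges inside S: C-A(d=25), A-B(d=50)
numerator = 400 * 400 * 250 = 40000000
denominator = 25 * 50 = 1250
card(S) = 40000000 / 1250 = 32000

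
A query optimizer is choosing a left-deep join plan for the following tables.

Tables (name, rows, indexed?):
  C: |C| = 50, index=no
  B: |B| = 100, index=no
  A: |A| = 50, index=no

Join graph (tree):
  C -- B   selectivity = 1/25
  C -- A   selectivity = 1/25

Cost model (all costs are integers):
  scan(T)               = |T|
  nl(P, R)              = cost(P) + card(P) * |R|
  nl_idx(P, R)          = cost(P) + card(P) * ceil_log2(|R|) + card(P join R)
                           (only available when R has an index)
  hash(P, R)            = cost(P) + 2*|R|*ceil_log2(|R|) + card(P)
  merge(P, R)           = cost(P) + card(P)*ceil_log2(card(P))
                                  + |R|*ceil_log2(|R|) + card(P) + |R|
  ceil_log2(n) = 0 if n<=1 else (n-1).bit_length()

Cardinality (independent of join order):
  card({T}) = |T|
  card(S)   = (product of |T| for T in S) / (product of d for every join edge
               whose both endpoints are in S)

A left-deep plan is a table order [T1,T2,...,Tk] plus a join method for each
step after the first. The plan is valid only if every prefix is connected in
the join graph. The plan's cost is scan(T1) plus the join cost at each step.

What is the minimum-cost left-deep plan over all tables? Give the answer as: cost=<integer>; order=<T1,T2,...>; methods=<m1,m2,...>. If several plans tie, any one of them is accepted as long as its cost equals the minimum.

Selinger DP (subsets sized 1..n):
  {C}: scan cost=50, card=50
  {B}: scan cost=100, card=100
  {A}: scan cost=50, card=50
  {BC}: card=200; try (C,hash)→800, (B,merge)→1200, (C,merge)→1250, (B,hash)→1500, (B,nl)→5050, (C,nl)→5100; best=800 via (C,hash)
  {AC}: card=100; try (C,hash)→700, (A,hash)→700, (C,merge)→750, (A,merge)→750, (C,nl)→2550, (A,nl)→2550; best=700 via (C,hash)
  {ABC}: card=400; try (A,hash)→1600, (B,hash)→2200, (B,merge)→2300, (A,merge)→2950, (B,nl)→10700, (A,nl)→10800; best=1600 via (A,hash)

cost=1600; order=B,C,A; methods=hash,hash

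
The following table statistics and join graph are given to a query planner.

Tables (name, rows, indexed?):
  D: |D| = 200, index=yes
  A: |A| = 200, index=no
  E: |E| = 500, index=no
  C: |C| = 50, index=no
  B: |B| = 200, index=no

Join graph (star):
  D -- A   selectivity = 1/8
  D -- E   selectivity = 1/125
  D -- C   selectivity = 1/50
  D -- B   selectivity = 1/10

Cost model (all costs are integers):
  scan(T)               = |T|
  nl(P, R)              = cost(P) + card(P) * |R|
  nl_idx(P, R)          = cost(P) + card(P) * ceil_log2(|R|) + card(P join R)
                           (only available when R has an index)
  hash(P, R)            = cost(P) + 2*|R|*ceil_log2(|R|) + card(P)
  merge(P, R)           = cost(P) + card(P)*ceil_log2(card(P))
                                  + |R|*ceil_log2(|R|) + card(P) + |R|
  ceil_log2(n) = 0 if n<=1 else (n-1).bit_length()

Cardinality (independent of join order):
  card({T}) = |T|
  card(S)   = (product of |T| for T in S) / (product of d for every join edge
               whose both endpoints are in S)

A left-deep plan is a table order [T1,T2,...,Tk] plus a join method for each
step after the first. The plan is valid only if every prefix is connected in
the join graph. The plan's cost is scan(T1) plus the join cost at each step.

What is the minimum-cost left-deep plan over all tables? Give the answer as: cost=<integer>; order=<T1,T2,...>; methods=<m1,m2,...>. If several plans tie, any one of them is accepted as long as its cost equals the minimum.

cost=28800; order=E,D,C,B,A; methods=hash,hash,hash,hash

Selinger DP (subsets sized 1..n):
  {D}: scan cost=200, card=200
  {A}: scan cost=200, card=200
  {E}: scan cost=500, card=500
  {C}: scan cost=50, card=50
  {B}: scan cost=200, card=200
  {AD}: card=5000; try (D,hash)→3600, (A,hash)→3600, (D,merge)→3800, (A,merge)→3800, (D,nl_idx)→6800, (D,nl)→40200 …(+1); best=3600 via (D,hash)
  {DE}: card=800; try (D,hash)→4200, (D,nl_idx)→5300, (E,merge)→7000, (D,merge)→7300, (E,hash)→9400, (E,nl)→100200 …(+1); best=4200 via (D,hash)
  {CD}: card=200; try (D,nl_idx)→650, (C,hash)→1000, (D,merge)→2200, (C,merge)→2350, (D,hash)→3300, (D,nl)→10050 …(+1); best=650 via (D,nl_idx)
  {BD}: card=4000; try (D,hash)→3600, (B,hash)→3600, (D,merge)→3800, (B,merge)→3800, (D,nl_idx)→5800, (D,nl)→40200 …(+1); best=3600 via (D,hash)
  {ADE}: card=20000; try (A,hash)→8200, (A,merge)→14800, (E,hash)→17600, (E,merge)→78600, (A,nl)→164200, (E,nl)→2503600; best=8200 via (A,hash)
  {ACD}: card=5000; try (A,hash)→4050, (A,merge)→4250, (C,hash)→9200, (A,nl)→40650, (C,merge)→73950, (C,nl)→253600; best=4050 via (A,hash)
  {ABD}: card=100000; try (A,hash)→10800, (B,hash)→11800, (A,merge)→57400, (B,merge)→75400, (A,nl)→803600, (B,nl)→1003600; best=10800 via (A,hash)
  {CDE}: card=800; try (C,hash)→5600, (E,merge)→7450, (E,hash)→9850, (C,merge)→13350, (C,nl)→44200, (E,nl)→100650; best=5600 via (C,hash)
  {BDE}: card=16000; try (B,hash)→8200, (B,merge)→14800, (E,hash)→16600, (E,merge)→60600, (B,nl)→164200, (E,nl)→2003600; best=8200 via (B,hash)
  {BCD}: card=4000; try (B,hash)→4050, (B,merge)→4250, (C,hash)→8200, (B,nl)→40650, (C,merge)→55950, (C,nl)→203600; best=4050 via (B,hash)
  {ACDE}: card=20000; try (A,hash)→9600, (A,merge)→16200, (E,hash)→18050, (C,hash)→28800, (E,merge)→79050, (A,nl)→165600 …(+3); best=9600 via (A,hash)
  {ABDE}: card=400000; try (A,hash)→27400, (B,hash)→31400, (E,hash)→119800, (A,merge)→250000, (B,merge)→330000, (E,merge)→1815800 …(+3); best=27400 via (A,hash)
  {ABCD}: card=100000; try (A,hash)→11250, (B,hash)→12250, (A,merge)→57850, (B,merge)→75850, (C,hash)→111400, (A,nl)→804050 …(+3); best=11250 via (A,hash)
  {BCDE}: card=16000; try (B,hash)→9600, (B,merge)→16200, (E,hash)→17050, (C,hash)→24800, (E,merge)→61050, (B,nl)→165600 …(+3); best=9600 via (B,hash)
  {ABCDE}: card=400000; try (A,hash)→28800, (B,hash)→32800, (E,hash)→120250, (A,merge)→251400, (B,merge)→331400, (C,hash)→428000 …(+6); best=28800 via (A,hash)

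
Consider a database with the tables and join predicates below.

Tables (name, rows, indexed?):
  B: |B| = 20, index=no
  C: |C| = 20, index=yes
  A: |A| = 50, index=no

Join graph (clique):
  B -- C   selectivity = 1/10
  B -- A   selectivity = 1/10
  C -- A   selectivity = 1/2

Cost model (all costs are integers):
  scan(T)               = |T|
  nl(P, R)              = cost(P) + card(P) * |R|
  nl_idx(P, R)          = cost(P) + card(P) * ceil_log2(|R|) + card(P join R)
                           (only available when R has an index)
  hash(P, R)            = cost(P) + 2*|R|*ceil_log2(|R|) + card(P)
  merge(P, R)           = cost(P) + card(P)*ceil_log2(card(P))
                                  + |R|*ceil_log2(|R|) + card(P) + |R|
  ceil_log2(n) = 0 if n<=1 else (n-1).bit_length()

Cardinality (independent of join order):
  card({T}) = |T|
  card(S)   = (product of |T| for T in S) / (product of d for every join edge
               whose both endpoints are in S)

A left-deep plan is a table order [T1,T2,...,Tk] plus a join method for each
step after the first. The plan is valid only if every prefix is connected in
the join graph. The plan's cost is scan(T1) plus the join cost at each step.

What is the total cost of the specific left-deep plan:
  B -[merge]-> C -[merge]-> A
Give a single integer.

step 1: scan B: cost=20, card=20
step 2: join C via merge
    card(P join C) = 20*20/(10) = 40
    cost = 20 + 20*5 + 20*5 + 20 + 20 = 260
step 3: join A via merge
    card(P join A) = 40*50/(10*2) = 100
    cost = 260 + 40*6 + 50*6 + 40 + 50 = 890

890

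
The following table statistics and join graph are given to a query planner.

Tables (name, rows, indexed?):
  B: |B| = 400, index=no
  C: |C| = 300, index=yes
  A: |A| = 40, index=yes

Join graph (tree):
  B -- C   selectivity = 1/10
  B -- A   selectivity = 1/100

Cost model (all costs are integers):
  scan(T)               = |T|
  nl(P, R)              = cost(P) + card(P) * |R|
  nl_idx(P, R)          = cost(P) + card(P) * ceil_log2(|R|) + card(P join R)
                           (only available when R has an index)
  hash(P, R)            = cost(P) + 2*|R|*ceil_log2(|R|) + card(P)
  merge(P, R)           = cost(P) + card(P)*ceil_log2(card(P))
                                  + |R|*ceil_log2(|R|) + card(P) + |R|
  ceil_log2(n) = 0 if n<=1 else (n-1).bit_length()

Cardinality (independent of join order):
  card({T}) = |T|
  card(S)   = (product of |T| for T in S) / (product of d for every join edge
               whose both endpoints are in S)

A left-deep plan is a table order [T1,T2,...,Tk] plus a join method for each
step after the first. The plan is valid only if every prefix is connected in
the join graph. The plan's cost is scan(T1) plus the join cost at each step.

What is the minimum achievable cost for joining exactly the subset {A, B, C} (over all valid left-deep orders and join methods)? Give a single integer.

Selinger DP over subsets of {A,B,C}:
  {B}: scan cost=400, card=400
  {C}: scan cost=300, card=300
  {A}: scan cost=40, card=40
  {BC}: card=12000; try (C,hash)→6200, (B,merge)→7300, (C,merge)→7400, (B,hash)→7800, (C,nl_idx)→16000, (B,nl)→120300 …(+1); best=6200 via (C,hash)
  {AB}: card=160; try (A,hash)→1280, (A,nl_idx)→2960, (B,merge)→4320, (A,merge)→4680, (B,hash)→7280, (B,nl)→16040 …(+1); best=1280 via (A,hash)
  {ABC}: card=4800; try (C,merge)→5720, (C,hash)→6840, (C,nl_idx)→7520, (A,hash)→18680, (C,nl)→49280, (A,nl_idx)→83000 …(+2); best=5720 via (C,merge)

5720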